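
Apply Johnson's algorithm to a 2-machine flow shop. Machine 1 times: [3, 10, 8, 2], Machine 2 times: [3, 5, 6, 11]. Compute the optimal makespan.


Apply Johnson's rule:
  Group 1 (a <= b): [(4, 2, 11), (1, 3, 3)]
  Group 2 (a > b): [(3, 8, 6), (2, 10, 5)]
Optimal job order: [4, 1, 3, 2]
Schedule:
  Job 4: M1 done at 2, M2 done at 13
  Job 1: M1 done at 5, M2 done at 16
  Job 3: M1 done at 13, M2 done at 22
  Job 2: M1 done at 23, M2 done at 28
Makespan = 28

28


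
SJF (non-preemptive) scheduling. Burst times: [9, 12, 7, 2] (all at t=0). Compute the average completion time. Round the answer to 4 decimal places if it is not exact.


SJF order (ascending): [2, 7, 9, 12]
Completion times:
  Job 1: burst=2, C=2
  Job 2: burst=7, C=9
  Job 3: burst=9, C=18
  Job 4: burst=12, C=30
Average completion = 59/4 = 14.75

14.75


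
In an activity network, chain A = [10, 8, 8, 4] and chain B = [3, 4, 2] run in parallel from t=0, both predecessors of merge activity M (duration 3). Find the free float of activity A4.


ES(A4) = sum of predecessors on chain A = 26
EF(A4) = ES + duration = 26 + 4 = 30
Successor of A4 is M. ES(M) = max(sum(A), sum(B)) = max(30, 9) = 30
Free float = ES(successor) - EF(current) = 30 - 30 = 0

0


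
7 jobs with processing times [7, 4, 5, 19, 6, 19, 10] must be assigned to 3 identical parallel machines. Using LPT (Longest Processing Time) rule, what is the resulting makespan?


Sort jobs in decreasing order (LPT): [19, 19, 10, 7, 6, 5, 4]
Assign each job to the least loaded machine:
  Machine 1: jobs [19, 5], load = 24
  Machine 2: jobs [19, 4], load = 23
  Machine 3: jobs [10, 7, 6], load = 23
Makespan = max load = 24

24


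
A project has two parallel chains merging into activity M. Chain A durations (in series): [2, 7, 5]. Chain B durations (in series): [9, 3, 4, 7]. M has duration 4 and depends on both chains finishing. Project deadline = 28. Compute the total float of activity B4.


Forward pass: ES(B4) = sum of predecessors on chain B = 16
EF = ES + duration = 16 + 7 = 23
Backward pass: LF(M) = deadline = 28; LS(M) = 28 - 4 = 24
LF(B4) = LS(M) - sum(successors on chain B) = 24 - 0 = 24
LS = LF - duration = 24 - 7 = 17
Total float = LS - ES = 17 - 16 = 1

1


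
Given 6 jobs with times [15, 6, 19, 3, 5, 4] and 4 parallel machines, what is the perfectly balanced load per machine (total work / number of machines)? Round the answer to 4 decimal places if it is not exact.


Total processing time = 15 + 6 + 19 + 3 + 5 + 4 = 52
Number of machines = 4
Ideal balanced load = 52 / 4 = 13.0

13.0


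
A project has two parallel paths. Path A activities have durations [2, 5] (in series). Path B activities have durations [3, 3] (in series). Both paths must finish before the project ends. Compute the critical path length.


Path A total = 2 + 5 = 7
Path B total = 3 + 3 = 6
Critical path = longest path = max(7, 6) = 7

7


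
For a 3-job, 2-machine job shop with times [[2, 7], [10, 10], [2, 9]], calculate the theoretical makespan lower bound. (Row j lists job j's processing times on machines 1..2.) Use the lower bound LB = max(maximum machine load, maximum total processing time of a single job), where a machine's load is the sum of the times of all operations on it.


Machine loads:
  Machine 1: 2 + 10 + 2 = 14
  Machine 2: 7 + 10 + 9 = 26
Max machine load = 26
Job totals:
  Job 1: 9
  Job 2: 20
  Job 3: 11
Max job total = 20
Lower bound = max(26, 20) = 26

26


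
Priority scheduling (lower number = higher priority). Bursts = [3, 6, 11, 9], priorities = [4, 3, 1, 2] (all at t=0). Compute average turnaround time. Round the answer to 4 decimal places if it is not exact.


Sort by priority (ascending = highest first):
Order: [(1, 11), (2, 9), (3, 6), (4, 3)]
Completion times:
  Priority 1, burst=11, C=11
  Priority 2, burst=9, C=20
  Priority 3, burst=6, C=26
  Priority 4, burst=3, C=29
Average turnaround = 86/4 = 21.5

21.5


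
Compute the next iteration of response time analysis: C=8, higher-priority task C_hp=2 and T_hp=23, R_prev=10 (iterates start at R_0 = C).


R_next = C + ceil(R_prev / T_hp) * C_hp
ceil(10 / 23) = ceil(0.4348) = 1
Interference = 1 * 2 = 2
R_next = 8 + 2 = 10
R_next = R_prev, so the iteration has converged (response time = 10).

10


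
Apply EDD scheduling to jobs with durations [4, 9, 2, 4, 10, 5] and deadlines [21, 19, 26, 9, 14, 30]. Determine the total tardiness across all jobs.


Sort by due date (EDD order): [(4, 9), (10, 14), (9, 19), (4, 21), (2, 26), (5, 30)]
Compute completion times and tardiness:
  Job 1: p=4, d=9, C=4, tardiness=max(0,4-9)=0
  Job 2: p=10, d=14, C=14, tardiness=max(0,14-14)=0
  Job 3: p=9, d=19, C=23, tardiness=max(0,23-19)=4
  Job 4: p=4, d=21, C=27, tardiness=max(0,27-21)=6
  Job 5: p=2, d=26, C=29, tardiness=max(0,29-26)=3
  Job 6: p=5, d=30, C=34, tardiness=max(0,34-30)=4
Total tardiness = 17

17


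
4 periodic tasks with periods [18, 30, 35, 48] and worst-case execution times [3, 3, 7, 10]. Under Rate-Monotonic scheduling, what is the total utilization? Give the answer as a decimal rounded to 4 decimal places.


Compute individual utilizations (exact fractions):
  Task 1: C/T = 3/18 = 1/6 (approx. 0.1667)
  Task 2: C/T = 3/30 = 1/10 (approx. 0.1)
  Task 3: C/T = 7/35 = 1/5 (approx. 0.2)
  Task 4: C/T = 10/48 = 5/24 (approx. 0.2083)
Total utilization U = 1/6 + 1/10 + 1/5 + 5/24 = 27/40
Rounded to 4 decimal places: U = 0.6750
RM (Liu & Layland) bound for 4 tasks = 0.756828; compare with U = 27/40 (approx. 0.675000)
U <= bound, so schedulable by RM sufficient condition.

0.6750


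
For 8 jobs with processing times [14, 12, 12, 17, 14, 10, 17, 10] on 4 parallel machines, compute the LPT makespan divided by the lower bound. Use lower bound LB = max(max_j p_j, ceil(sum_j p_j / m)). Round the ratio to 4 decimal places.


LPT order: [17, 17, 14, 14, 12, 12, 10, 10]
Machine loads after assignment: [27, 27, 26, 26]
LPT makespan = 27
Lower bound = max(max_job, ceil(total/4)) = max(17, 27) = 27
Ratio = 27 / 27 = 1.0

1.0


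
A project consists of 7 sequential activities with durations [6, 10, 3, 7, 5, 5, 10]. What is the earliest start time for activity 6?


Activity 6 starts after activities 1 through 5 complete.
Predecessor durations: [6, 10, 3, 7, 5]
ES = 6 + 10 + 3 + 7 + 5 = 31

31


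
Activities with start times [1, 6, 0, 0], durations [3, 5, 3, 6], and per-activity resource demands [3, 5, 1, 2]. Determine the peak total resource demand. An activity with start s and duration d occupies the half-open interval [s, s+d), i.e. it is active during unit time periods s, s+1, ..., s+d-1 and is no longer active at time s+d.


Each activity i is active on [start_i, start_i + duration_i).
Compute total resource usage per time slot:
  t=0: active resources = [1, 2], total = 3
  t=1: active resources = [3, 1, 2], total = 6
  t=2: active resources = [3, 1, 2], total = 6
  t=3: active resources = [3, 2], total = 5
  t=4: active resources = [2], total = 2
  t=5: active resources = [2], total = 2
  t=6: active resources = [5], total = 5
  t=7: active resources = [5], total = 5
  t=8: active resources = [5], total = 5
  t=9: active resources = [5], total = 5
  t=10: active resources = [5], total = 5
Peak resource demand = 6

6


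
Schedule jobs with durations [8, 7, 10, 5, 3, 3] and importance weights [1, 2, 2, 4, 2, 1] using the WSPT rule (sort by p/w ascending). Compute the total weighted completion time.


Compute p/w ratios and sort ascending (WSPT): [(5, 4), (3, 2), (3, 1), (7, 2), (10, 2), (8, 1)]
Compute weighted completion times:
  Job (p=5,w=4): C=5, w*C=4*5=20
  Job (p=3,w=2): C=8, w*C=2*8=16
  Job (p=3,w=1): C=11, w*C=1*11=11
  Job (p=7,w=2): C=18, w*C=2*18=36
  Job (p=10,w=2): C=28, w*C=2*28=56
  Job (p=8,w=1): C=36, w*C=1*36=36
Total weighted completion time = 175

175


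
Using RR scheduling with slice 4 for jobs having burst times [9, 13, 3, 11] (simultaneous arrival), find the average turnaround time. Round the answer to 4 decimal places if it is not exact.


Time quantum = 4
Execution trace:
  J1 runs 4 units, time = 4
  J2 runs 4 units, time = 8
  J3 runs 3 units, time = 11
  J4 runs 4 units, time = 15
  J1 runs 4 units, time = 19
  J2 runs 4 units, time = 23
  J4 runs 4 units, time = 27
  J1 runs 1 units, time = 28
  J2 runs 4 units, time = 32
  J4 runs 3 units, time = 35
  J2 runs 1 units, time = 36
Finish times: [28, 36, 11, 35]
Average turnaround = 110/4 = 27.5

27.5


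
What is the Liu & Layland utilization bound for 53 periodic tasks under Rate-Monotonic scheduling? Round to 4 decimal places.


Compute 2^(1/53) = 1.0131641430
Subtract 1: 1.0131641430 - 1 = 0.0131641430
Multiply by n: 53 * 0.0131641430 = 0.6976995790
Round to 4 dp: 0.6977

0.6977


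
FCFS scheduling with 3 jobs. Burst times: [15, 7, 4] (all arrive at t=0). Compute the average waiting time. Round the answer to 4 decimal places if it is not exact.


FCFS order (as given): [15, 7, 4]
Waiting times:
  Job 1: wait = 0
  Job 2: wait = 15
  Job 3: wait = 22
Sum of waiting times = 37
Average waiting time = 37/3 = 12.3333

12.3333


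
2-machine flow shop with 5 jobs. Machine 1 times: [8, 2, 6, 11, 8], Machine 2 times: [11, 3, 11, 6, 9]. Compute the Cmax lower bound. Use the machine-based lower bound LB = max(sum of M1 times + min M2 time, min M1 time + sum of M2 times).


LB1 = sum(M1 times) + min(M2 times) = 35 + 3 = 38
LB2 = min(M1 times) + sum(M2 times) = 2 + 40 = 42
Lower bound = max(LB1, LB2) = max(38, 42) = 42

42


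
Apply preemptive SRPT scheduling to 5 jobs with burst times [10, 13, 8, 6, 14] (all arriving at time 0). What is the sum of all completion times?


Since all jobs arrive at t=0, SRPT equals SPT ordering.
SPT order: [6, 8, 10, 13, 14]
Completion times:
  Job 1: p=6, C=6
  Job 2: p=8, C=14
  Job 3: p=10, C=24
  Job 4: p=13, C=37
  Job 5: p=14, C=51
Total completion time = 6 + 14 + 24 + 37 + 51 = 132

132


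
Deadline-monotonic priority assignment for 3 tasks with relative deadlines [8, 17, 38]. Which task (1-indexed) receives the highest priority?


Sort tasks by relative deadline (ascending):
  Task 1: deadline = 8
  Task 2: deadline = 17
  Task 3: deadline = 38
Priority order (highest first): [1, 2, 3]
Highest priority task = 1

1


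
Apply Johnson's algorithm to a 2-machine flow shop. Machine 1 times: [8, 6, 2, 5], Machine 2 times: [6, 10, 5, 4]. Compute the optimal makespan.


Apply Johnson's rule:
  Group 1 (a <= b): [(3, 2, 5), (2, 6, 10)]
  Group 2 (a > b): [(1, 8, 6), (4, 5, 4)]
Optimal job order: [3, 2, 1, 4]
Schedule:
  Job 3: M1 done at 2, M2 done at 7
  Job 2: M1 done at 8, M2 done at 18
  Job 1: M1 done at 16, M2 done at 24
  Job 4: M1 done at 21, M2 done at 28
Makespan = 28

28


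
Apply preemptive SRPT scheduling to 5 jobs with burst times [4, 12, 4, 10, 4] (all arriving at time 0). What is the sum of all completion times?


Since all jobs arrive at t=0, SRPT equals SPT ordering.
SPT order: [4, 4, 4, 10, 12]
Completion times:
  Job 1: p=4, C=4
  Job 2: p=4, C=8
  Job 3: p=4, C=12
  Job 4: p=10, C=22
  Job 5: p=12, C=34
Total completion time = 4 + 8 + 12 + 22 + 34 = 80

80


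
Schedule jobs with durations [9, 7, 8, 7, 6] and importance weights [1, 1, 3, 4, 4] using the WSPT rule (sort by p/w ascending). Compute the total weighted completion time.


Compute p/w ratios and sort ascending (WSPT): [(6, 4), (7, 4), (8, 3), (7, 1), (9, 1)]
Compute weighted completion times:
  Job (p=6,w=4): C=6, w*C=4*6=24
  Job (p=7,w=4): C=13, w*C=4*13=52
  Job (p=8,w=3): C=21, w*C=3*21=63
  Job (p=7,w=1): C=28, w*C=1*28=28
  Job (p=9,w=1): C=37, w*C=1*37=37
Total weighted completion time = 204

204


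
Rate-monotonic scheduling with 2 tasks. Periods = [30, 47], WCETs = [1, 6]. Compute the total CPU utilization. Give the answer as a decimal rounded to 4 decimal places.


Compute individual utilizations (exact fractions):
  Task 1: C/T = 1/30 (approx. 0.0333)
  Task 2: C/T = 6/47 (approx. 0.1277)
Total utilization U = 1/30 + 6/47 = 227/1410
Rounded to 4 decimal places: U = 0.1610
RM (Liu & Layland) bound for 2 tasks = 0.828427; compare with U = 227/1410 (approx. 0.160993)
U <= bound, so schedulable by RM sufficient condition.

0.1610


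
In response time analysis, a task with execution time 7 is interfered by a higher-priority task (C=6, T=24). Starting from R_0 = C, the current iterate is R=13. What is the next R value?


R_next = C + ceil(R_prev / T_hp) * C_hp
ceil(13 / 24) = ceil(0.5417) = 1
Interference = 1 * 6 = 6
R_next = 7 + 6 = 13
R_next = R_prev, so the iteration has converged (response time = 13).

13


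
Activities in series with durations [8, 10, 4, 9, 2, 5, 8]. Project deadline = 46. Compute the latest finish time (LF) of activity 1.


LF(activity 1) = deadline - sum of successor durations
Successors: activities 2 through 7 with durations [10, 4, 9, 2, 5, 8]
Sum of successor durations = 38
LF = 46 - 38 = 8

8


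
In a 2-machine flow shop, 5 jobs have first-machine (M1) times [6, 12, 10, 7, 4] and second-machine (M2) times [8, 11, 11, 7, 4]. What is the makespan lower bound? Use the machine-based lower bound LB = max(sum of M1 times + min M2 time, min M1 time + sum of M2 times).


LB1 = sum(M1 times) + min(M2 times) = 39 + 4 = 43
LB2 = min(M1 times) + sum(M2 times) = 4 + 41 = 45
Lower bound = max(LB1, LB2) = max(43, 45) = 45

45


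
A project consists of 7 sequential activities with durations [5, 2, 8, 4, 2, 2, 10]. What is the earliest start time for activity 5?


Activity 5 starts after activities 1 through 4 complete.
Predecessor durations: [5, 2, 8, 4]
ES = 5 + 2 + 8 + 4 = 19

19


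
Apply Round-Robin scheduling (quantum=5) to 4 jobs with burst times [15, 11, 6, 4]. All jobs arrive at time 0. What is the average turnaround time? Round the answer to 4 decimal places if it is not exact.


Time quantum = 5
Execution trace:
  J1 runs 5 units, time = 5
  J2 runs 5 units, time = 10
  J3 runs 5 units, time = 15
  J4 runs 4 units, time = 19
  J1 runs 5 units, time = 24
  J2 runs 5 units, time = 29
  J3 runs 1 units, time = 30
  J1 runs 5 units, time = 35
  J2 runs 1 units, time = 36
Finish times: [35, 36, 30, 19]
Average turnaround = 120/4 = 30.0

30.0


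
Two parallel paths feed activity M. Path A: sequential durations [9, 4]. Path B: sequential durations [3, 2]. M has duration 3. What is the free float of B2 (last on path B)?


ES(B2) = sum of predecessors on chain B = 3
EF(B2) = ES + duration = 3 + 2 = 5
Successor of B2 is M. ES(M) = max(sum(A), sum(B)) = max(13, 5) = 13
Free float = ES(successor) - EF(current) = 13 - 5 = 8

8


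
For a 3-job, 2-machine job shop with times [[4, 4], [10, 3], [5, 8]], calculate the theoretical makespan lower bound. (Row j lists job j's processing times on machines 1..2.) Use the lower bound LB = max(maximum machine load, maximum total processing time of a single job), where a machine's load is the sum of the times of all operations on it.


Machine loads:
  Machine 1: 4 + 10 + 5 = 19
  Machine 2: 4 + 3 + 8 = 15
Max machine load = 19
Job totals:
  Job 1: 8
  Job 2: 13
  Job 3: 13
Max job total = 13
Lower bound = max(19, 13) = 19

19


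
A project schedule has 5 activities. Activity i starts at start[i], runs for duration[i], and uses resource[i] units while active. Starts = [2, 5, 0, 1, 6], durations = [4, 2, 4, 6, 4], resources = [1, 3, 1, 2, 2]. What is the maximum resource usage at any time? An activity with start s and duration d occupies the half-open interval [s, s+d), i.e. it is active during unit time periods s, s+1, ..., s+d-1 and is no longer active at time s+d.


Each activity i is active on [start_i, start_i + duration_i).
Compute total resource usage per time slot:
  t=0: active resources = [1], total = 1
  t=1: active resources = [1, 2], total = 3
  t=2: active resources = [1, 1, 2], total = 4
  t=3: active resources = [1, 1, 2], total = 4
  t=4: active resources = [1, 2], total = 3
  t=5: active resources = [1, 3, 2], total = 6
  t=6: active resources = [3, 2, 2], total = 7
  t=7: active resources = [2], total = 2
  t=8: active resources = [2], total = 2
  t=9: active resources = [2], total = 2
Peak resource demand = 7

7


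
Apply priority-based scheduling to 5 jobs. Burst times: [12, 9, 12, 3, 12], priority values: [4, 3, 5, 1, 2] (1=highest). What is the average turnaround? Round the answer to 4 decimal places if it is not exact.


Sort by priority (ascending = highest first):
Order: [(1, 3), (2, 12), (3, 9), (4, 12), (5, 12)]
Completion times:
  Priority 1, burst=3, C=3
  Priority 2, burst=12, C=15
  Priority 3, burst=9, C=24
  Priority 4, burst=12, C=36
  Priority 5, burst=12, C=48
Average turnaround = 126/5 = 25.2

25.2


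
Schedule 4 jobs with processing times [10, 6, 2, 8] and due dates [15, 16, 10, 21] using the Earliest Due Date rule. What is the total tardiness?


Sort by due date (EDD order): [(2, 10), (10, 15), (6, 16), (8, 21)]
Compute completion times and tardiness:
  Job 1: p=2, d=10, C=2, tardiness=max(0,2-10)=0
  Job 2: p=10, d=15, C=12, tardiness=max(0,12-15)=0
  Job 3: p=6, d=16, C=18, tardiness=max(0,18-16)=2
  Job 4: p=8, d=21, C=26, tardiness=max(0,26-21)=5
Total tardiness = 7

7


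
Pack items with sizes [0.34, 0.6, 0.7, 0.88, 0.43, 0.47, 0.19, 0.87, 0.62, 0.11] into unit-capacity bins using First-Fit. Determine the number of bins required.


Place items sequentially using First-Fit:
  Item 0.34 -> new Bin 1
  Item 0.6 -> Bin 1 (now 0.94)
  Item 0.7 -> new Bin 2
  Item 0.88 -> new Bin 3
  Item 0.43 -> new Bin 4
  Item 0.47 -> Bin 4 (now 0.9)
  Item 0.19 -> Bin 2 (now 0.89)
  Item 0.87 -> new Bin 5
  Item 0.62 -> new Bin 6
  Item 0.11 -> Bin 2 (now 1.0)
Total bins used = 6

6


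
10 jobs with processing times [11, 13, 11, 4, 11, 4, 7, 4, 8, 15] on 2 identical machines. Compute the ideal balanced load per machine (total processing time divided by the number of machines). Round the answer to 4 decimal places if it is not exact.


Total processing time = 11 + 13 + 11 + 4 + 11 + 4 + 7 + 4 + 8 + 15 = 88
Number of machines = 2
Ideal balanced load = 88 / 2 = 44.0

44.0


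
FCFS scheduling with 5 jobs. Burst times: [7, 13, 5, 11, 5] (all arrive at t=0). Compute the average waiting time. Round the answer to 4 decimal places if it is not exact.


FCFS order (as given): [7, 13, 5, 11, 5]
Waiting times:
  Job 1: wait = 0
  Job 2: wait = 7
  Job 3: wait = 20
  Job 4: wait = 25
  Job 5: wait = 36
Sum of waiting times = 88
Average waiting time = 88/5 = 17.6

17.6


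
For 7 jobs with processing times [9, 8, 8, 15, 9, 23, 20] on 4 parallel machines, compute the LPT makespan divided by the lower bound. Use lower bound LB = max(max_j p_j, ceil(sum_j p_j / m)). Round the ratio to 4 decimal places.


LPT order: [23, 20, 15, 9, 9, 8, 8]
Machine loads after assignment: [23, 20, 23, 26]
LPT makespan = 26
Lower bound = max(max_job, ceil(total/4)) = max(23, 23) = 23
Ratio = 26 / 23 = 1.1304

1.1304


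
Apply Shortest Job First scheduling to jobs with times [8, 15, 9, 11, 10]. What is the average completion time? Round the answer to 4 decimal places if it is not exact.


SJF order (ascending): [8, 9, 10, 11, 15]
Completion times:
  Job 1: burst=8, C=8
  Job 2: burst=9, C=17
  Job 3: burst=10, C=27
  Job 4: burst=11, C=38
  Job 5: burst=15, C=53
Average completion = 143/5 = 28.6

28.6


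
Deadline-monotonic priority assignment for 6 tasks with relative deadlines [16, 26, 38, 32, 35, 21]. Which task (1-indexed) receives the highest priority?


Sort tasks by relative deadline (ascending):
  Task 1: deadline = 16
  Task 6: deadline = 21
  Task 2: deadline = 26
  Task 4: deadline = 32
  Task 5: deadline = 35
  Task 3: deadline = 38
Priority order (highest first): [1, 6, 2, 4, 5, 3]
Highest priority task = 1

1


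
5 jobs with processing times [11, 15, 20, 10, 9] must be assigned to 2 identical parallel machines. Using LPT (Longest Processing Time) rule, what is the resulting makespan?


Sort jobs in decreasing order (LPT): [20, 15, 11, 10, 9]
Assign each job to the least loaded machine:
  Machine 1: jobs [20, 10], load = 30
  Machine 2: jobs [15, 11, 9], load = 35
Makespan = max load = 35

35


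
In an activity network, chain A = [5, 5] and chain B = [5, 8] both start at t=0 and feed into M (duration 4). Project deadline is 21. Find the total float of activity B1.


Forward pass: ES(B1) = sum of predecessors on chain B = 0
EF = ES + duration = 0 + 5 = 5
Backward pass: LF(M) = deadline = 21; LS(M) = 21 - 4 = 17
LF(B1) = LS(M) - sum(successors on chain B) = 17 - 8 = 9
LS = LF - duration = 9 - 5 = 4
Total float = LS - ES = 4 - 0 = 4

4


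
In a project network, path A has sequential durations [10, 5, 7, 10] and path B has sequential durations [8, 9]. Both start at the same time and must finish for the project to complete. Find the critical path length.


Path A total = 10 + 5 + 7 + 10 = 32
Path B total = 8 + 9 = 17
Critical path = longest path = max(32, 17) = 32

32


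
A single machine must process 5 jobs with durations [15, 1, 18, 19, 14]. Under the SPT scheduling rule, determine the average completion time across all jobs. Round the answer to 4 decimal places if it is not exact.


Sort jobs by processing time (SPT order): [1, 14, 15, 18, 19]
Compute completion times sequentially:
  Job 1: processing = 1, completes at 1
  Job 2: processing = 14, completes at 15
  Job 3: processing = 15, completes at 30
  Job 4: processing = 18, completes at 48
  Job 5: processing = 19, completes at 67
Sum of completion times = 161
Average completion time = 161/5 = 32.2

32.2


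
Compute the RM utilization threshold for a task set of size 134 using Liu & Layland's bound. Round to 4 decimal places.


Compute 2^(1/134) = 1.0051861419
Subtract 1: 1.0051861419 - 1 = 0.0051861419
Multiply by n: 134 * 0.0051861419 = 0.6949430146
Round to 4 dp: 0.6949

0.6949


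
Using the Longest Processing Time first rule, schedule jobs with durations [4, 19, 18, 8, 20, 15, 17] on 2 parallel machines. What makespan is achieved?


Sort jobs in decreasing order (LPT): [20, 19, 18, 17, 15, 8, 4]
Assign each job to the least loaded machine:
  Machine 1: jobs [20, 17, 15], load = 52
  Machine 2: jobs [19, 18, 8, 4], load = 49
Makespan = max load = 52

52


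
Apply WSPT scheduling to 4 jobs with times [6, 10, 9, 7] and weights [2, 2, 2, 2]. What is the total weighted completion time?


Compute p/w ratios and sort ascending (WSPT): [(6, 2), (7, 2), (9, 2), (10, 2)]
Compute weighted completion times:
  Job (p=6,w=2): C=6, w*C=2*6=12
  Job (p=7,w=2): C=13, w*C=2*13=26
  Job (p=9,w=2): C=22, w*C=2*22=44
  Job (p=10,w=2): C=32, w*C=2*32=64
Total weighted completion time = 146

146


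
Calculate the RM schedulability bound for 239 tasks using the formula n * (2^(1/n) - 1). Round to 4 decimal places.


Compute 2^(1/239) = 1.0029044070
Subtract 1: 1.0029044070 - 1 = 0.0029044070
Multiply by n: 239 * 0.0029044070 = 0.6941532730
Round to 4 dp: 0.6942

0.6942


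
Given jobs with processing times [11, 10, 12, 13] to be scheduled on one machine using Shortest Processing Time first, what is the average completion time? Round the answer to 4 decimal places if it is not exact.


Sort jobs by processing time (SPT order): [10, 11, 12, 13]
Compute completion times sequentially:
  Job 1: processing = 10, completes at 10
  Job 2: processing = 11, completes at 21
  Job 3: processing = 12, completes at 33
  Job 4: processing = 13, completes at 46
Sum of completion times = 110
Average completion time = 110/4 = 27.5

27.5


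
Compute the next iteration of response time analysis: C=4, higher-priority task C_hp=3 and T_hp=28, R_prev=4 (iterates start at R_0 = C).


R_next = C + ceil(R_prev / T_hp) * C_hp
ceil(4 / 28) = ceil(0.1429) = 1
Interference = 1 * 3 = 3
R_next = 4 + 3 = 7

7


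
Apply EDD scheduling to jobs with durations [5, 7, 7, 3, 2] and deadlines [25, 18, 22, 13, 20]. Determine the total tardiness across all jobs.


Sort by due date (EDD order): [(3, 13), (7, 18), (2, 20), (7, 22), (5, 25)]
Compute completion times and tardiness:
  Job 1: p=3, d=13, C=3, tardiness=max(0,3-13)=0
  Job 2: p=7, d=18, C=10, tardiness=max(0,10-18)=0
  Job 3: p=2, d=20, C=12, tardiness=max(0,12-20)=0
  Job 4: p=7, d=22, C=19, tardiness=max(0,19-22)=0
  Job 5: p=5, d=25, C=24, tardiness=max(0,24-25)=0
Total tardiness = 0

0


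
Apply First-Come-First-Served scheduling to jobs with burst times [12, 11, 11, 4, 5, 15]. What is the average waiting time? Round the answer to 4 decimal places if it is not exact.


FCFS order (as given): [12, 11, 11, 4, 5, 15]
Waiting times:
  Job 1: wait = 0
  Job 2: wait = 12
  Job 3: wait = 23
  Job 4: wait = 34
  Job 5: wait = 38
  Job 6: wait = 43
Sum of waiting times = 150
Average waiting time = 150/6 = 25.0

25.0


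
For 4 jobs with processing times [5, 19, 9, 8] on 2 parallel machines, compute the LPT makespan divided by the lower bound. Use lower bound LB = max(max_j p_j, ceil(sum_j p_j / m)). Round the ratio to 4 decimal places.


LPT order: [19, 9, 8, 5]
Machine loads after assignment: [19, 22]
LPT makespan = 22
Lower bound = max(max_job, ceil(total/2)) = max(19, 21) = 21
Ratio = 22 / 21 = 1.0476

1.0476


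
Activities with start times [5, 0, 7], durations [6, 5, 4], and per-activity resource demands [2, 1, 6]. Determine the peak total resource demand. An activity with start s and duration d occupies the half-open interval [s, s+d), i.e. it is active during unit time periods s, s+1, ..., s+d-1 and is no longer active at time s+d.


Each activity i is active on [start_i, start_i + duration_i).
Compute total resource usage per time slot:
  t=0: active resources = [1], total = 1
  t=1: active resources = [1], total = 1
  t=2: active resources = [1], total = 1
  t=3: active resources = [1], total = 1
  t=4: active resources = [1], total = 1
  t=5: active resources = [2], total = 2
  t=6: active resources = [2], total = 2
  t=7: active resources = [2, 6], total = 8
  t=8: active resources = [2, 6], total = 8
  t=9: active resources = [2, 6], total = 8
  t=10: active resources = [2, 6], total = 8
Peak resource demand = 8

8


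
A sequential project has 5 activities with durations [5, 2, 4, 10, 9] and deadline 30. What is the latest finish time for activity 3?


LF(activity 3) = deadline - sum of successor durations
Successors: activities 4 through 5 with durations [10, 9]
Sum of successor durations = 19
LF = 30 - 19 = 11

11


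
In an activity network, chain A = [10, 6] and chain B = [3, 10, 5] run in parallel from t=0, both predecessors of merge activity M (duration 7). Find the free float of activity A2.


ES(A2) = sum of predecessors on chain A = 10
EF(A2) = ES + duration = 10 + 6 = 16
Successor of A2 is M. ES(M) = max(sum(A), sum(B)) = max(16, 18) = 18
Free float = ES(successor) - EF(current) = 18 - 16 = 2

2


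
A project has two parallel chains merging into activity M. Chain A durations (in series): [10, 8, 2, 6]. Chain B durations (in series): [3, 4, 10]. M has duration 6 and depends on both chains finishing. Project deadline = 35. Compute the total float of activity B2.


Forward pass: ES(B2) = sum of predecessors on chain B = 3
EF = ES + duration = 3 + 4 = 7
Backward pass: LF(M) = deadline = 35; LS(M) = 35 - 6 = 29
LF(B2) = LS(M) - sum(successors on chain B) = 29 - 10 = 19
LS = LF - duration = 19 - 4 = 15
Total float = LS - ES = 15 - 3 = 12

12


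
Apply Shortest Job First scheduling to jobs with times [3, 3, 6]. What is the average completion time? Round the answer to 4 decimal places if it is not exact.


SJF order (ascending): [3, 3, 6]
Completion times:
  Job 1: burst=3, C=3
  Job 2: burst=3, C=6
  Job 3: burst=6, C=12
Average completion = 21/3 = 7.0

7.0


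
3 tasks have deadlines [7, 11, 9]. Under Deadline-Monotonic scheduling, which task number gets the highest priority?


Sort tasks by relative deadline (ascending):
  Task 1: deadline = 7
  Task 3: deadline = 9
  Task 2: deadline = 11
Priority order (highest first): [1, 3, 2]
Highest priority task = 1

1


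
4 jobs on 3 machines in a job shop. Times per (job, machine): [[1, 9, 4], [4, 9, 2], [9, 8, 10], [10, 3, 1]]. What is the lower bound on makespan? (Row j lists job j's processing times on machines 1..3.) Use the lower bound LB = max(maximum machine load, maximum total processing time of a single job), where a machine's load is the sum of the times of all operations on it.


Machine loads:
  Machine 1: 1 + 4 + 9 + 10 = 24
  Machine 2: 9 + 9 + 8 + 3 = 29
  Machine 3: 4 + 2 + 10 + 1 = 17
Max machine load = 29
Job totals:
  Job 1: 14
  Job 2: 15
  Job 3: 27
  Job 4: 14
Max job total = 27
Lower bound = max(29, 27) = 29

29


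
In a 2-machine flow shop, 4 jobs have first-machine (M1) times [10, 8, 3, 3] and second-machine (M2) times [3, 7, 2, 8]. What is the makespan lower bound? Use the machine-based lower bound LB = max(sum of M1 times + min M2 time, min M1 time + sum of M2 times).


LB1 = sum(M1 times) + min(M2 times) = 24 + 2 = 26
LB2 = min(M1 times) + sum(M2 times) = 3 + 20 = 23
Lower bound = max(LB1, LB2) = max(26, 23) = 26

26


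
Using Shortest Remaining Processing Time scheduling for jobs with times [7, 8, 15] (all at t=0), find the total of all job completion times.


Since all jobs arrive at t=0, SRPT equals SPT ordering.
SPT order: [7, 8, 15]
Completion times:
  Job 1: p=7, C=7
  Job 2: p=8, C=15
  Job 3: p=15, C=30
Total completion time = 7 + 15 + 30 = 52

52


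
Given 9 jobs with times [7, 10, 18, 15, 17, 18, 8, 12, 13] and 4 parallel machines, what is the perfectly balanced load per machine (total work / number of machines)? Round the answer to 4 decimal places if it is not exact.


Total processing time = 7 + 10 + 18 + 15 + 17 + 18 + 8 + 12 + 13 = 118
Number of machines = 4
Ideal balanced load = 118 / 4 = 29.5

29.5


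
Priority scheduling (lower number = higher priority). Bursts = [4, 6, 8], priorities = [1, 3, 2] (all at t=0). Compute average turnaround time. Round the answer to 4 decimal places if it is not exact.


Sort by priority (ascending = highest first):
Order: [(1, 4), (2, 8), (3, 6)]
Completion times:
  Priority 1, burst=4, C=4
  Priority 2, burst=8, C=12
  Priority 3, burst=6, C=18
Average turnaround = 34/3 = 11.3333

11.3333


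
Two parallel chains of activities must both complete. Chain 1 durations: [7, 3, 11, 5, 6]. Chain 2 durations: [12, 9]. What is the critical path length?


Path A total = 7 + 3 + 11 + 5 + 6 = 32
Path B total = 12 + 9 = 21
Critical path = longest path = max(32, 21) = 32

32


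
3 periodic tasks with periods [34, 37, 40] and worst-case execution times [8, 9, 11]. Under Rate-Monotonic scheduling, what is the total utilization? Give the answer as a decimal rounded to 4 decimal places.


Compute individual utilizations (exact fractions):
  Task 1: C/T = 8/34 = 4/17 (approx. 0.2353)
  Task 2: C/T = 9/37 (approx. 0.2432)
  Task 3: C/T = 11/40 (approx. 0.275)
Total utilization U = 4/17 + 9/37 + 11/40 = 18959/25160
Rounded to 4 decimal places: U = 0.7535
RM (Liu & Layland) bound for 3 tasks = 0.779763; compare with U = 18959/25160 (approx. 0.753537)
U <= bound, so schedulable by RM sufficient condition.

0.7535


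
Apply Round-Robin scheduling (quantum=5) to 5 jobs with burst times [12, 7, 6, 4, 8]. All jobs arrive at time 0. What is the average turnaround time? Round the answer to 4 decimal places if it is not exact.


Time quantum = 5
Execution trace:
  J1 runs 5 units, time = 5
  J2 runs 5 units, time = 10
  J3 runs 5 units, time = 15
  J4 runs 4 units, time = 19
  J5 runs 5 units, time = 24
  J1 runs 5 units, time = 29
  J2 runs 2 units, time = 31
  J3 runs 1 units, time = 32
  J5 runs 3 units, time = 35
  J1 runs 2 units, time = 37
Finish times: [37, 31, 32, 19, 35]
Average turnaround = 154/5 = 30.8

30.8


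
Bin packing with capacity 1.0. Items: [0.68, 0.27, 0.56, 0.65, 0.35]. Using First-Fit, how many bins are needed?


Place items sequentially using First-Fit:
  Item 0.68 -> new Bin 1
  Item 0.27 -> Bin 1 (now 0.95)
  Item 0.56 -> new Bin 2
  Item 0.65 -> new Bin 3
  Item 0.35 -> Bin 2 (now 0.91)
Total bins used = 3

3


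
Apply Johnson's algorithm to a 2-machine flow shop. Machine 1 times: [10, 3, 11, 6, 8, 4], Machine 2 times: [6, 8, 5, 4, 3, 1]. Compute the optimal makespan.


Apply Johnson's rule:
  Group 1 (a <= b): [(2, 3, 8)]
  Group 2 (a > b): [(1, 10, 6), (3, 11, 5), (4, 6, 4), (5, 8, 3), (6, 4, 1)]
Optimal job order: [2, 1, 3, 4, 5, 6]
Schedule:
  Job 2: M1 done at 3, M2 done at 11
  Job 1: M1 done at 13, M2 done at 19
  Job 3: M1 done at 24, M2 done at 29
  Job 4: M1 done at 30, M2 done at 34
  Job 5: M1 done at 38, M2 done at 41
  Job 6: M1 done at 42, M2 done at 43
Makespan = 43

43


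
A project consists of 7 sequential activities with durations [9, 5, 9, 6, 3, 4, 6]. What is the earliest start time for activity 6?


Activity 6 starts after activities 1 through 5 complete.
Predecessor durations: [9, 5, 9, 6, 3]
ES = 9 + 5 + 9 + 6 + 3 = 32

32


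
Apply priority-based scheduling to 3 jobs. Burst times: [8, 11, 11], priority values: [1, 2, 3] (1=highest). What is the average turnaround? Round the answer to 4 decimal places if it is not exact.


Sort by priority (ascending = highest first):
Order: [(1, 8), (2, 11), (3, 11)]
Completion times:
  Priority 1, burst=8, C=8
  Priority 2, burst=11, C=19
  Priority 3, burst=11, C=30
Average turnaround = 57/3 = 19.0

19.0


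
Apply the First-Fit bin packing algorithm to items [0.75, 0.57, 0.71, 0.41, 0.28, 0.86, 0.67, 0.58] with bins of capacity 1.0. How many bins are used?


Place items sequentially using First-Fit:
  Item 0.75 -> new Bin 1
  Item 0.57 -> new Bin 2
  Item 0.71 -> new Bin 3
  Item 0.41 -> Bin 2 (now 0.98)
  Item 0.28 -> Bin 3 (now 0.99)
  Item 0.86 -> new Bin 4
  Item 0.67 -> new Bin 5
  Item 0.58 -> new Bin 6
Total bins used = 6

6


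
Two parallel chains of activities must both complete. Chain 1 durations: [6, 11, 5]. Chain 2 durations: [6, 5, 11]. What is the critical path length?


Path A total = 6 + 11 + 5 = 22
Path B total = 6 + 5 + 11 = 22
Critical path = longest path = max(22, 22) = 22

22


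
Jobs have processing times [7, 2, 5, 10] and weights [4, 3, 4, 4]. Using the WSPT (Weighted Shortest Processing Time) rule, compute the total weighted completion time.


Compute p/w ratios and sort ascending (WSPT): [(2, 3), (5, 4), (7, 4), (10, 4)]
Compute weighted completion times:
  Job (p=2,w=3): C=2, w*C=3*2=6
  Job (p=5,w=4): C=7, w*C=4*7=28
  Job (p=7,w=4): C=14, w*C=4*14=56
  Job (p=10,w=4): C=24, w*C=4*24=96
Total weighted completion time = 186

186


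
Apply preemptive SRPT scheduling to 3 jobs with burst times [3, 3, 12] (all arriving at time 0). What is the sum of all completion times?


Since all jobs arrive at t=0, SRPT equals SPT ordering.
SPT order: [3, 3, 12]
Completion times:
  Job 1: p=3, C=3
  Job 2: p=3, C=6
  Job 3: p=12, C=18
Total completion time = 3 + 6 + 18 = 27

27


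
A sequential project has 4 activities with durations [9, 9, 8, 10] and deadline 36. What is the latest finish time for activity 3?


LF(activity 3) = deadline - sum of successor durations
Successors: activities 4 through 4 with durations [10]
Sum of successor durations = 10
LF = 36 - 10 = 26

26


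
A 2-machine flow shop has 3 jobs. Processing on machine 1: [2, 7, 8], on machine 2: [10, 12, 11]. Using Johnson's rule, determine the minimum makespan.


Apply Johnson's rule:
  Group 1 (a <= b): [(1, 2, 10), (2, 7, 12), (3, 8, 11)]
  Group 2 (a > b): []
Optimal job order: [1, 2, 3]
Schedule:
  Job 1: M1 done at 2, M2 done at 12
  Job 2: M1 done at 9, M2 done at 24
  Job 3: M1 done at 17, M2 done at 35
Makespan = 35

35


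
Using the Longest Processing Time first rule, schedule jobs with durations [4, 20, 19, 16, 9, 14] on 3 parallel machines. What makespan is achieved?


Sort jobs in decreasing order (LPT): [20, 19, 16, 14, 9, 4]
Assign each job to the least loaded machine:
  Machine 1: jobs [20, 4], load = 24
  Machine 2: jobs [19, 9], load = 28
  Machine 3: jobs [16, 14], load = 30
Makespan = max load = 30

30


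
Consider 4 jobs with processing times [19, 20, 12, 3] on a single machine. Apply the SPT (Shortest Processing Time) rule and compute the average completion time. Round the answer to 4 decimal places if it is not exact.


Sort jobs by processing time (SPT order): [3, 12, 19, 20]
Compute completion times sequentially:
  Job 1: processing = 3, completes at 3
  Job 2: processing = 12, completes at 15
  Job 3: processing = 19, completes at 34
  Job 4: processing = 20, completes at 54
Sum of completion times = 106
Average completion time = 106/4 = 26.5

26.5


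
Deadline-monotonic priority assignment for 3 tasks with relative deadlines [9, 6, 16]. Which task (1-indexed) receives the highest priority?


Sort tasks by relative deadline (ascending):
  Task 2: deadline = 6
  Task 1: deadline = 9
  Task 3: deadline = 16
Priority order (highest first): [2, 1, 3]
Highest priority task = 2

2


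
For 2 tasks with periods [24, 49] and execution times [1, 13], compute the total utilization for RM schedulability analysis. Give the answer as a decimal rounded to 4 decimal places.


Compute individual utilizations (exact fractions):
  Task 1: C/T = 1/24 (approx. 0.0417)
  Task 2: C/T = 13/49 (approx. 0.2653)
Total utilization U = 1/24 + 13/49 = 361/1176
Rounded to 4 decimal places: U = 0.3070
RM (Liu & Layland) bound for 2 tasks = 0.828427; compare with U = 361/1176 (approx. 0.306973)
U <= bound, so schedulable by RM sufficient condition.

0.3070


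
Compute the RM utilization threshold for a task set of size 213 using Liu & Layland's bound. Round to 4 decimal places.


Compute 2^(1/213) = 1.0032595128
Subtract 1: 1.0032595128 - 1 = 0.0032595128
Multiply by n: 213 * 0.0032595128 = 0.6942762264
Round to 4 dp: 0.6943

0.6943


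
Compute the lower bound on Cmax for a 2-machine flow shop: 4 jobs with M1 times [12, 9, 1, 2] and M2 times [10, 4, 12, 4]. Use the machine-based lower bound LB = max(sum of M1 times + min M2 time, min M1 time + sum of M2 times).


LB1 = sum(M1 times) + min(M2 times) = 24 + 4 = 28
LB2 = min(M1 times) + sum(M2 times) = 1 + 30 = 31
Lower bound = max(LB1, LB2) = max(28, 31) = 31

31


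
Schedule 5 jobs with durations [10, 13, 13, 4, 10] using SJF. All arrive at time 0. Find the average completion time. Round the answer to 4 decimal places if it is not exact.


SJF order (ascending): [4, 10, 10, 13, 13]
Completion times:
  Job 1: burst=4, C=4
  Job 2: burst=10, C=14
  Job 3: burst=10, C=24
  Job 4: burst=13, C=37
  Job 5: burst=13, C=50
Average completion = 129/5 = 25.8

25.8


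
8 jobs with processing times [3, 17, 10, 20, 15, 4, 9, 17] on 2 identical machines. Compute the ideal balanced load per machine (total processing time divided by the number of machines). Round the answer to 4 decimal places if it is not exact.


Total processing time = 3 + 17 + 10 + 20 + 15 + 4 + 9 + 17 = 95
Number of machines = 2
Ideal balanced load = 95 / 2 = 47.5

47.5


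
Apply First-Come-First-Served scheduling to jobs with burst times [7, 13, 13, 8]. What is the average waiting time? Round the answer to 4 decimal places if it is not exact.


FCFS order (as given): [7, 13, 13, 8]
Waiting times:
  Job 1: wait = 0
  Job 2: wait = 7
  Job 3: wait = 20
  Job 4: wait = 33
Sum of waiting times = 60
Average waiting time = 60/4 = 15.0

15.0


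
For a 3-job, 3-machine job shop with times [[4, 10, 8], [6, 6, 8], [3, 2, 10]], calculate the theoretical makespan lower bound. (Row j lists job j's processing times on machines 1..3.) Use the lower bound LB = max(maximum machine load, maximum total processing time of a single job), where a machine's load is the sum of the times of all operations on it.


Machine loads:
  Machine 1: 4 + 6 + 3 = 13
  Machine 2: 10 + 6 + 2 = 18
  Machine 3: 8 + 8 + 10 = 26
Max machine load = 26
Job totals:
  Job 1: 22
  Job 2: 20
  Job 3: 15
Max job total = 22
Lower bound = max(26, 22) = 26

26


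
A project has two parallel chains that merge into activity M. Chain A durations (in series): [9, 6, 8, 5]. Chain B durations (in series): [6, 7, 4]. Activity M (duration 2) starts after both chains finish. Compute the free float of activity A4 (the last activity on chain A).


ES(A4) = sum of predecessors on chain A = 23
EF(A4) = ES + duration = 23 + 5 = 28
Successor of A4 is M. ES(M) = max(sum(A), sum(B)) = max(28, 17) = 28
Free float = ES(successor) - EF(current) = 28 - 28 = 0

0
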